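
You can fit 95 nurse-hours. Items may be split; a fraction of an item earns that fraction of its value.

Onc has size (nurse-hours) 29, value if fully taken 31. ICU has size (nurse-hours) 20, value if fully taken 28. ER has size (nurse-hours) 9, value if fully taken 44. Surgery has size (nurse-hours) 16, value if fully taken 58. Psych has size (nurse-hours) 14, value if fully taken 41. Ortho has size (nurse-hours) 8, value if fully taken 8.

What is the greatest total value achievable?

209

Sort by value density: ER 44/9≈4.89, Surgery 58/16≈3.62, Psych 41/14≈2.93, ICU 28/20≈1.4, Onc 31/29≈1.07, Ortho 8/8≈1.
Take all of ER (9 nurse-hours, value 44) ; 86 nurse-hours left.
Surgery: take in full, 16 nurse-hours for value 58 ; 70 left.
Psych: take in full, 14 nurse-hours for value 41 ; 56 left.
ICU: take in full, 20 nurse-hours for value 28 ; 36 left.
Onc: take in full, 29 nurse-hours for value 31 ; 7 left.
Fill the last 7 nurse-hours with part of Ortho: 7/8 of it earns 7.
Total value = 209.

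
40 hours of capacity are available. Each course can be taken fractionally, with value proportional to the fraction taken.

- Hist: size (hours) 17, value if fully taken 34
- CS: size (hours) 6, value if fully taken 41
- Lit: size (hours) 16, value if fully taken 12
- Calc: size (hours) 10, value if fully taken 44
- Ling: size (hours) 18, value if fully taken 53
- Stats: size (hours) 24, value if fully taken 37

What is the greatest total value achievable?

Sort by value density: CS 41/6≈6.83, Calc 44/10≈4.4, Ling 53/18≈2.94, Hist 34/17≈2, Stats 37/24≈1.54, Lit 12/16≈0.75.
CS: take in full, 6 hours for value 41 — 34 left.
Take all of Calc (10 hours, value 44) — 24 hours left.
All 18 hours of Ling fit (value 53) — 6 remain.
Only 6 hours remain; take 6/17 of Hist for value 34×6/17 = 12.
Total value = 150.

150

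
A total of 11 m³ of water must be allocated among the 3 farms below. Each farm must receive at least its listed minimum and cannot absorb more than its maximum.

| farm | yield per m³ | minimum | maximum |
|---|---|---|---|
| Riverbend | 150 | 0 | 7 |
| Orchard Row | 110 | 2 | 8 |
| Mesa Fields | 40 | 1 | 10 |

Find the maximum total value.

Meeting every minimum uses 0+2+1 = 3 m³, leaving 8.
Highest yield per m³ first: Riverbend 150 > Orchard Row 110 > Mesa Fields 40.
Riverbend takes 7 more to reach its cap of 7 — 1 left.
Only 1 left; Orchard Row takes them to reach 3.
Total = 150×7 + 110×3 + 40×1 = 1420.

1420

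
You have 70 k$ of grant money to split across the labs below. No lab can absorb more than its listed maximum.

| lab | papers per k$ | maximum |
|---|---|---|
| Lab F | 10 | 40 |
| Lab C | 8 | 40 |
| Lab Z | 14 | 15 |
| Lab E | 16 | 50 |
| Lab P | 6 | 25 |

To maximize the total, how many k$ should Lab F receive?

Order the labs by papers per k$: Lab E 16 > Lab Z 14 > Lab F 10 > Lab C 8 > Lab P 6.
Give Lab E 50 to hit its cap of 50 → 20 left.
Lab Z takes 15 to reach its cap of 15 → 5 left.
Only 5 left; Lab F takes them to reach 5.

5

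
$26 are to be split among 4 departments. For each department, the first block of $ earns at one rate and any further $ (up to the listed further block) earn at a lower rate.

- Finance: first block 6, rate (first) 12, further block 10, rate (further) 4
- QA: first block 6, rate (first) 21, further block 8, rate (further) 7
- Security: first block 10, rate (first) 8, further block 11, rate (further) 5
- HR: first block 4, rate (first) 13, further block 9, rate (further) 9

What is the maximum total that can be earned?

Rank every tier by rate: QA/first 21 > HR/first 13 > Finance/first 12 > HR/second 9 > Security/first 8 > QA/second 7 > Security/second 5 > Finance/second 4.
QA/first (21): +6 — 20 left.
HR/first (13): +4 — 16 left.
Finance first at 12: fill all 6 — 10 left.
HR second at 9: fill all 9 — 1 left.
Security first at 8: only 1 left, fill 1.
Total = 21×6 + 13×4 + 12×6 + 9×9 + 8×1 = 339.

339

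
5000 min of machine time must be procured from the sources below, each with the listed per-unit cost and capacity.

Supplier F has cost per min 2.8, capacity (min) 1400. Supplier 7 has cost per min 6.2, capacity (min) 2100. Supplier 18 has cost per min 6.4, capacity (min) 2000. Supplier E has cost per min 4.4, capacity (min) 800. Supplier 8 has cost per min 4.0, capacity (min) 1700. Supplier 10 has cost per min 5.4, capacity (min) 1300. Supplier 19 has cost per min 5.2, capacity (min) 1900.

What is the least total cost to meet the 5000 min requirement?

19960

Cheapest first:
Supplier F at 2.8: take all 1400 min ; 3600 still needed.
Supplier 8 at 4.0: take all 1700 min ; 1900 still needed.
Take 800 from Supplier E at 4.4 ; need 1100 more.
Supplier 19 at 5.2: take 1100 of its 1900 ; requirement met.
Supplier 10, Supplier 7, Supplier 18: unused.
Cost = 1400×2.8 + 1700×4.0 + 800×4.4 + 1100×5.2 = 19960.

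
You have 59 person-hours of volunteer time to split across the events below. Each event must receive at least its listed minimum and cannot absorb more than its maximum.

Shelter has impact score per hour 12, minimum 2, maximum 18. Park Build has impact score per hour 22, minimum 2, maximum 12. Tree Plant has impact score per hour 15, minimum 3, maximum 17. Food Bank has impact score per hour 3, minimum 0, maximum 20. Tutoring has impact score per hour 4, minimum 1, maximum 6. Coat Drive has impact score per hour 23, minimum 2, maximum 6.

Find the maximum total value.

Meeting every minimum uses 2+2+3+0+1+2 = 10 person-hours, leaving 49.
Highest impact score per hour first: Coat Drive 23 > Park Build 22 > Tree Plant 15 > Shelter 12 > Tutoring 4 > Food Bank 3.
Coat Drive takes 4 more to reach its cap of 6 — 45 left.
Give Park Build 10 more to hit its cap of 12 — 35 left.
Tree Plant: +14 to 17 (cap) — 21 left.
Shelter: +16 to 18 (cap) — 5 left.
Tutoring: +5 to 6 (cap) — 0 left.
Total = 12×18 + 22×12 + 15×17 + 4×6 + 23×6 = 897.

897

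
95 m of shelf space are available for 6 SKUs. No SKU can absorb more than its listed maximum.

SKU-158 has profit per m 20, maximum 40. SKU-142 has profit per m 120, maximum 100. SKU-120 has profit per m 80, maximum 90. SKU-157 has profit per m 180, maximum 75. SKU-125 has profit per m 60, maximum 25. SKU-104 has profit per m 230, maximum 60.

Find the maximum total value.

20100

Rank by profit per m: SKU-104 230 > SKU-157 180 > SKU-142 120 > SKU-120 80 > SKU-125 60 > SKU-158 20.
SKU-104: +60 to 60 (cap) — 35 left.
Only 35 left; SKU-157 takes them to reach 35.
Total = 180×35 + 230×60 = 20100.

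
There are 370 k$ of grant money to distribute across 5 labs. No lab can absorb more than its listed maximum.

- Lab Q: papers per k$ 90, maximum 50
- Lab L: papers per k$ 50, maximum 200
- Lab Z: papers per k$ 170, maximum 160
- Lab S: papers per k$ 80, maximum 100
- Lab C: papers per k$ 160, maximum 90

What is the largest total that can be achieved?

51700

Order the labs by papers per k$: Lab Z 170 > Lab C 160 > Lab Q 90 > Lab S 80 > Lab L 50.
Lab Z takes 160 to reach its cap of 160 ; 210 left.
Lab C: +90 to 90 (cap) ; 120 left.
Lab Q takes 50 to reach its cap of 50 ; 70 left.
Lab S has room for 100 but only 70 remain, so it gets 70.
Total = 90×50 + 170×160 + 80×70 + 160×90 = 51700.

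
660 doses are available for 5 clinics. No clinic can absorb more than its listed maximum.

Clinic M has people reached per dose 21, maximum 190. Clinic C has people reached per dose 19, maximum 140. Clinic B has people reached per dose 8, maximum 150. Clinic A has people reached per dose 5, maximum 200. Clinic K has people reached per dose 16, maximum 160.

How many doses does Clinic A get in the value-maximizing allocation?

Order the clinics by people reached per dose: Clinic M 21 > Clinic C 19 > Clinic K 16 > Clinic B 8 > Clinic A 5.
Clinic M: +190 to 190 (cap) ; 470 left.
Clinic C takes 140 to reach its cap of 140 ; 330 left.
Clinic K: +160 to 160 (cap) ; 170 left.
Clinic B: +150 to 150 (cap) ; 20 left.
Clinic A has room for 200 but only 20 remain, so it gets 20.

20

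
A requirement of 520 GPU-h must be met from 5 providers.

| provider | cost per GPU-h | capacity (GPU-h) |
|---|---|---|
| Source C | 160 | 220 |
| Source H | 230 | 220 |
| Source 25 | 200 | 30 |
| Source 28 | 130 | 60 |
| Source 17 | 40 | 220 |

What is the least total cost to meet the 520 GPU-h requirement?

55800

Use providers in increasing cost order.
Take 220 from Source 17 at 40 → need 300 more.
Source 28 (130): use full 60 → 240 GPU-h to go.
Source C (160): use full 220 → 20 GPU-h to go.
Take 20 from Source 25 at 200 to finish.
Source H: unused.
Cost = 220×40 + 60×130 + 220×160 + 20×200 = 55800.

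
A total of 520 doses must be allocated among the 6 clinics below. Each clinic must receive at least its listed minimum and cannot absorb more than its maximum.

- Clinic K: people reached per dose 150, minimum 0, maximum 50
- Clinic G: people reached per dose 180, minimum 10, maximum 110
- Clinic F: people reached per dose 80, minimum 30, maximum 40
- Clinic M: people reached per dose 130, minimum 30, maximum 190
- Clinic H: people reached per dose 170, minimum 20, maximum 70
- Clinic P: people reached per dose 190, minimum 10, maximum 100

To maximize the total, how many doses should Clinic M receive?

160

Meeting every minimum uses 0+10+30+30+20+10 = 100 doses, leaving 420.
Highest people reached per dose first: Clinic P 190 > Clinic G 180 > Clinic H 170 > Clinic K 150 > Clinic M 130 > Clinic F 80.
Clinic P takes 90 more to reach its cap of 100 → 330 left.
Give Clinic G 100 more to hit its cap of 110 → 230 left.
Give Clinic H 50 more to hit its cap of 70 → 180 left.
Give Clinic K 50 more to hit its cap of 50 → 130 left.
Clinic M: +130 (room for 160) → 160. Pool exhausted.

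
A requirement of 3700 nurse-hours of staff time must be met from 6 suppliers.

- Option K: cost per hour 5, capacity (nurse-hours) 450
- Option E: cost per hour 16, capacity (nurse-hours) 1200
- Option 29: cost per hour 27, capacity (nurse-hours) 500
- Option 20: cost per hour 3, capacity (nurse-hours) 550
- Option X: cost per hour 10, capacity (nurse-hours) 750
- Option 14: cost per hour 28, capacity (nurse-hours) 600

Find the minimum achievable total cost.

51100

Cheapest first:
Option 20 at 3: take all 550 nurse-hours — 3150 still needed.
Option K at 5: take all 450 nurse-hours — 2700 still needed.
Take 750 from Option X at 10 — need 1950 more.
Option E (16): use full 1200 — 750 nurse-hours to go.
Take 500 from Option 29 at 27 — need 250 more.
Option 14 (28): take the remaining 250 — done.
Cost = 550×3 + 450×5 + 750×10 + 1200×16 + 500×27 + 250×28 = 51100.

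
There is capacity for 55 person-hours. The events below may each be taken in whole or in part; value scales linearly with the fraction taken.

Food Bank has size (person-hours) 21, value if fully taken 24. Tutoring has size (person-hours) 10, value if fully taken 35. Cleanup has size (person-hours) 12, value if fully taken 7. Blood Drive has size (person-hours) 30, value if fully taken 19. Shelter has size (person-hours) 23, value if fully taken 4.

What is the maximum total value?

74.2

Sort by value density: Tutoring 35/10≈3.5, Food Bank 24/21≈1.14, Blood Drive 19/30≈0.633, Cleanup 7/12≈0.583, Shelter 4/23≈0.174.
Tutoring: take in full, 10 person-hours for value 35 — 45 left.
All 21 person-hours of Food Bank fit (value 24) — 24 remain.
24 person-hours left: a 24/30 share of Blood Drive gives 19×24/30 = 15.2.
Total value = 74.2.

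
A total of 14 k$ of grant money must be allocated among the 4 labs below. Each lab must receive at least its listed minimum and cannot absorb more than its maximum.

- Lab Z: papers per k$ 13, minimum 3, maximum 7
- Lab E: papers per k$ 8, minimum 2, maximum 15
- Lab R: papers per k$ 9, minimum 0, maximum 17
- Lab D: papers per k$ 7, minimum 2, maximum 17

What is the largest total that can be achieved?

Meeting every minimum uses 3+2+0+2 = 7 k$, leaving 7.
Order the labs by papers per k$: Lab Z 13 > Lab R 9 > Lab E 8 > Lab D 7.
Give Lab Z 4 more to hit its cap of 7 — 3 left.
Lab R has room for 17 more but only 3 remain, so it gets 3.
Total = 13×7 + 8×2 + 9×3 + 7×2 = 148.

148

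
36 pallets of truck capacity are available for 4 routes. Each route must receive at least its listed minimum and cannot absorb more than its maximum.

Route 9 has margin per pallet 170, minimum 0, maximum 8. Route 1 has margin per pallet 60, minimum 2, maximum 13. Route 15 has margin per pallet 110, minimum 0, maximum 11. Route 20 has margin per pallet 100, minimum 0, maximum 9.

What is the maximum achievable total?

3950

Meeting every minimum uses 0+2+0+0 = 2 pallets, leaving 34.
Order the routes by margin per pallet: Route 9 170 > Route 15 110 > Route 20 100 > Route 1 60.
Give Route 9 8 more to hit its cap of 8 → 26 left.
Route 15: +11 to 11 (cap) → 15 left.
Give Route 20 9 more to hit its cap of 9 → 6 left.
Only 6 left; Route 1 takes them to reach 8.
Total = 170×8 + 60×8 + 110×11 + 100×9 = 3950.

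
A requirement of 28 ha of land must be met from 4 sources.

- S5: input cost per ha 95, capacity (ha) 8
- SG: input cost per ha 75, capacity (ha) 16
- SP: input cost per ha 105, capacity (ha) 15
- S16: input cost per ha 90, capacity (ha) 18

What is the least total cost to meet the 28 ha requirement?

Use sources in increasing cost order.
SG at 75: take all 16 ha ; 12 still needed.
Take 12 from S16 at 90 to finish.
S5, SP: unused.
Cost = 16×75 + 12×90 = 2280.

2280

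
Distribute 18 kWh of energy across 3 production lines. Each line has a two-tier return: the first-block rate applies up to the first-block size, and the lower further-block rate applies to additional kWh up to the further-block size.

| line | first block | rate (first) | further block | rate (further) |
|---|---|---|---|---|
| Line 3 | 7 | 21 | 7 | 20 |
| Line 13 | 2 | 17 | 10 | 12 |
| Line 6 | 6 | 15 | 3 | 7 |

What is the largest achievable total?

Order all 6 blocks by rate: Line 3/tier1 21 > Line 3/tier2 20 > Line 13/tier1 17 > Line 6/tier1 15 > Line 13/tier2 12 > Line 6/tier2 7.
Line 3 tier1 at 21: fill all 7 → 11 left.
Fill Line 3 tier2 block (7 at 20) → 4 left.
Line 13/tier1 (17): +2 → 2 left.
Line 6/tier1: +2 of 6 at 15; pool empty.
Total = 21×7 + 20×7 + 17×2 + 15×2 = 351.

351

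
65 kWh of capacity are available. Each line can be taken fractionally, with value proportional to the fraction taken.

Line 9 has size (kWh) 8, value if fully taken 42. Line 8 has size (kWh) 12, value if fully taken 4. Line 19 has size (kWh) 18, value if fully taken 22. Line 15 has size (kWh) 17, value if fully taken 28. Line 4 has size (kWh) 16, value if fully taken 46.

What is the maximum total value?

Sort by value density: Line 9 42/8≈5.25, Line 4 46/16≈2.88, Line 15 28/17≈1.65, Line 19 22/18≈1.22, Line 8 4/12≈0.333.
Take all of Line 9 (8 kWh, value 42) ; 57 kWh left.
Take all of Line 4 (16 kWh, value 46) ; 41 kWh left.
Take all of Line 15 (17 kWh, value 28) ; 24 kWh left.
Take all of Line 19 (18 kWh, value 22) ; 6 kWh left.
Fill the last 6 kWh with part of Line 8: 6/12 of it earns 2.
Total value = 140.

140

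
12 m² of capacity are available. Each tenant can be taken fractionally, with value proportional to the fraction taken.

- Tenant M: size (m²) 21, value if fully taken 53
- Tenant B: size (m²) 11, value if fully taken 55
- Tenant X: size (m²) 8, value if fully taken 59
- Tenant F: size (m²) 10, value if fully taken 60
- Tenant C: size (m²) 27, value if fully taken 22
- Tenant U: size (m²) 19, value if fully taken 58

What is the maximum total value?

Rank by value-to-size ratio: Tenant X 59/8≈7.38, Tenant F 60/10≈6, Tenant B 55/11≈5, Tenant U 58/19≈3.05, Tenant M 53/21≈2.52, Tenant C 22/27≈0.815.
Take all of Tenant X (8 m², value 59) ; 4 m² left.
Only 4 m² remain; take 4/10 of Tenant F for value 60×4/10 = 24.
Total value = 83.

83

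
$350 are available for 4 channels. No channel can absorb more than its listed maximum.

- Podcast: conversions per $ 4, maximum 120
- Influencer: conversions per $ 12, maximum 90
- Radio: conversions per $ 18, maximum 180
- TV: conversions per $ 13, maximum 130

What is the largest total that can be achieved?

5410

Order the channels by conversions per $: Radio 18 > TV 13 > Influencer 12 > Podcast 4.
Give Radio 180 to hit its cap of 180 — 170 left.
TV takes 130 to reach its cap of 130 — 40 left.
Influencer has room for 90 but only 40 remain, so it gets 40.
Total = 12×40 + 18×180 + 13×130 = 5410.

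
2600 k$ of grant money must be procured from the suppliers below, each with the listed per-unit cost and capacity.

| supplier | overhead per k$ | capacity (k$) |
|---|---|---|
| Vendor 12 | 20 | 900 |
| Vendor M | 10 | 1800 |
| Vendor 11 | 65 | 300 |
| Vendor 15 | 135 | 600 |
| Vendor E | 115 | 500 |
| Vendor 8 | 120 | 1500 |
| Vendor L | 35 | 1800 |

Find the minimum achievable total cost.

34000

Fill from the cheapest supplier first.
Vendor M (10): use full 1800 → 800 k$ to go.
Vendor 12 (20): take the remaining 800 → done.
Vendor L, Vendor 11, Vendor E, Vendor 8, Vendor 15: unused.
Cost = 1800×10 + 800×20 = 34000.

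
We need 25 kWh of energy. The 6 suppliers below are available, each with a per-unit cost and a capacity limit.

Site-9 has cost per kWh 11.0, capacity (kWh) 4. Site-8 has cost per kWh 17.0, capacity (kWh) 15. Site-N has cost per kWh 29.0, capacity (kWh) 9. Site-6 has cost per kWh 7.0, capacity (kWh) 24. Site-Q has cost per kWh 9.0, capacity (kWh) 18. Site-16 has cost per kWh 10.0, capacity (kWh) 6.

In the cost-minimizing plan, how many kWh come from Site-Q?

1

Cheapest first:
Site-6 (7.0): use full 24 ; 1 kWh to go.
Site-Q at 9.0: take 1 of its 18 ; requirement met.
Site-16, Site-9, Site-8, Site-N: unused.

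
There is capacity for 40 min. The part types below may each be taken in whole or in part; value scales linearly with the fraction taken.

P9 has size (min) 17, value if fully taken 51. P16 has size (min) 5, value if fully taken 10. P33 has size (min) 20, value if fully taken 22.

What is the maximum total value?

80.8

Best value per unit of size first: P9 51/17≈3, P16 10/5≈2, P33 22/20≈1.1.
All 17 min of P9 fit (value 51) → 23 remain.
Take all of P16 (5 min, value 10) → 18 min left.
18 min left: a 18/20 share of P33 gives 22×18/20 = 19.8.
Total value = 80.8.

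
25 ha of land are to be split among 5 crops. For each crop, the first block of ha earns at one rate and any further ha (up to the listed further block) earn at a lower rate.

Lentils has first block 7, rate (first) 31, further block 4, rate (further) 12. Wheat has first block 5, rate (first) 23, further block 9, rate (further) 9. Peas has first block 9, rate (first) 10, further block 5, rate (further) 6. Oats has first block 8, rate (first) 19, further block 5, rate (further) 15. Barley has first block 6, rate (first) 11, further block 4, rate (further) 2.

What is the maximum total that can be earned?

Order all 10 blocks by rate: Lentils/T1 31 > Wheat/T1 23 > Oats/T1 19 > Oats/T2 15 > Lentils/T2 12 > Barley/T1 11 > Peas/T1 10 > Wheat/T2 9 > Peas/T2 6 > Barley/T2 2.
Lentils/T1 (31): +7 → 18 left.
Fill Wheat T1 block (5 at 23) → 13 left.
Oats T1 at 19: fill all 8 → 5 left.
Oats/T2 (15): +5 → 0 left.
Total = 31×7 + 23×5 + 19×8 + 15×5 = 559.

559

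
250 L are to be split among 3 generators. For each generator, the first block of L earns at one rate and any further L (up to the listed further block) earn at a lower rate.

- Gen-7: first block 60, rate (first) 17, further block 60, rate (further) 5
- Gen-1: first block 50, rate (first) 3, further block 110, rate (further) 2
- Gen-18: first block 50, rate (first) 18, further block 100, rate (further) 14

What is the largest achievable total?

Treat each block as its own option and order by rate: Gen-18/first 18 > Gen-7/first 17 > Gen-18/second 14 > Gen-7/second 5 > Gen-1/first 3 > Gen-1/second 2.
Gen-18/first (18): +50 ; 200 left.
Fill Gen-7 first block (60 at 17) ; 140 left.
Fill Gen-18 second block (100 at 14) ; 40 left.
40 remain; put them into Gen-7 second at 5.
Total = 18×50 + 17×60 + 14×100 + 5×40 = 3520.

3520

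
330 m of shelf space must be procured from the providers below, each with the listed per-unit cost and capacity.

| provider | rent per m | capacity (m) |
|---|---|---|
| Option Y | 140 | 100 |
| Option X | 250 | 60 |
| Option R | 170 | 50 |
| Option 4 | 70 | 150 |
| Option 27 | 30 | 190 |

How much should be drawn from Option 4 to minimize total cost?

Fill from the cheapest provider first.
Option 27 (30): use full 190 → 140 m to go.
Option 4 at 70: take 140 of its 150 → requirement met.
Option Y, Option R, Option X: unused.

140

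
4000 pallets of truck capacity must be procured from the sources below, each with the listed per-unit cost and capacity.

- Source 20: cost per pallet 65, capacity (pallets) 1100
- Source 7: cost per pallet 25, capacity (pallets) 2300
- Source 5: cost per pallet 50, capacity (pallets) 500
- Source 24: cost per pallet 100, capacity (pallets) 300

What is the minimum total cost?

Use sources in increasing cost order.
Source 7 at 25: take all 2300 pallets — 1700 still needed.
Source 5 (50): use full 500 — 1200 pallets to go.
Take 1100 from Source 20 at 65 — need 100 more.
Source 24 at 100: take 100 of its 300 — requirement met.
Cost = 2300×25 + 500×50 + 1100×65 + 100×100 = 164000.

164000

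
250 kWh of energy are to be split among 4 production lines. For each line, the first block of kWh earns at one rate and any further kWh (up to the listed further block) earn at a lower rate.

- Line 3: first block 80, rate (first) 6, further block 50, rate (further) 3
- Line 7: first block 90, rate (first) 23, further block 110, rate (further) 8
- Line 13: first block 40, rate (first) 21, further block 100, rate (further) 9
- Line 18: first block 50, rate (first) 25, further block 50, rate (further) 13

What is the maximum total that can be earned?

Rank every tier by rate: Line 18/T1 25 > Line 7/T1 23 > Line 13/T1 21 > Line 18/T2 13 > Line 13/T2 9 > Line 7/T2 8 > Line 3/T1 6 > Line 3/T2 3.
Fill Line 18 T1 block (50 at 25) → 200 left.
Line 7 T1 at 23: fill all 90 → 110 left.
Line 13/T1 (21): +40 → 70 left.
Line 18/T2 (13): +50 → 20 left.
20 remain; put them into Line 13 T2 at 9.
Total = 25×50 + 23×90 + 21×40 + 13×50 + 9×20 = 4990.

4990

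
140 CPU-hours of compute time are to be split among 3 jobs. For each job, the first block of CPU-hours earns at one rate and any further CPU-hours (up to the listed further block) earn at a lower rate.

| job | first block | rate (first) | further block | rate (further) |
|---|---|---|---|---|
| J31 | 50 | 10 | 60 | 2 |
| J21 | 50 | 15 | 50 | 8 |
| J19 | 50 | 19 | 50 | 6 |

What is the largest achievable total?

Treat each block as its own option and order by rate: J19/T1 19 > J21/T1 15 > J31/T1 10 > J21/T2 8 > J19/T2 6 > J31/T2 2.
J19 T1 at 19: fill all 50 ; 90 left.
J21/T1 (15): +50 ; 40 left.
J31/T1: +40 of 50 at 10; pool empty.
Total = 19×50 + 15×50 + 10×40 = 2100.

2100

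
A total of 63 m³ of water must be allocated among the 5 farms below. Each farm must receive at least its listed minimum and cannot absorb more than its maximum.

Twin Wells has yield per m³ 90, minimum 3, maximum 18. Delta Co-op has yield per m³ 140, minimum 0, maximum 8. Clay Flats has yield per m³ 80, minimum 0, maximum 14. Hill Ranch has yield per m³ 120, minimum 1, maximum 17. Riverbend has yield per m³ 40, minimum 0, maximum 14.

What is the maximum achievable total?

6140

Meeting every minimum uses 3+0+0+1+0 = 4 m³, leaving 59.
Rank by yield per m³: Delta Co-op 140 > Hill Ranch 120 > Twin Wells 90 > Clay Flats 80 > Riverbend 40.
Delta Co-op takes 8 more to reach its cap of 8 → 51 left.
Hill Ranch: +16 to 17 (cap) → 35 left.
Twin Wells: +15 to 18 (cap) → 20 left.
Give Clay Flats 14 more to hit its cap of 14 → 6 left.
Only 6 left; Riverbend takes them to reach 6.
Total = 90×18 + 140×8 + 80×14 + 120×17 + 40×6 = 6140.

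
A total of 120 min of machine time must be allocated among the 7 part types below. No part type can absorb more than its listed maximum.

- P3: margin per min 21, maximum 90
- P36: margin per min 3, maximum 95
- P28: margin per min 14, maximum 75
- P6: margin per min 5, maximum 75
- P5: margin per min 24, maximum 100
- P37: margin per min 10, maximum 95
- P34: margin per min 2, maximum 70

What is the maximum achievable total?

2820

Order the part types by margin per min: P5 24 > P3 21 > P28 14 > P37 10 > P6 5 > P36 3 > P34 2.
Give P5 100 to hit its cap of 100 → 20 left.
P3 has room for 90 but only 20 remain, so it gets 20.
Total = 21×20 + 24×100 = 2820.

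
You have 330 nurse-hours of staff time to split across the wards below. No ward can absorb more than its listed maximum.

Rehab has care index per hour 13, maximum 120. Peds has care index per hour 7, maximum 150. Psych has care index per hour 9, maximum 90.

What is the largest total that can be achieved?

Highest care index per hour first: Rehab 13 > Psych 9 > Peds 7.
Rehab takes 120 to reach its cap of 120 ; 210 left.
Psych: +90 to 90 (cap) ; 120 left.
Peds: +120 (room for 150) → 120. Pool exhausted.
Total = 13×120 + 7×120 + 9×90 = 3210.

3210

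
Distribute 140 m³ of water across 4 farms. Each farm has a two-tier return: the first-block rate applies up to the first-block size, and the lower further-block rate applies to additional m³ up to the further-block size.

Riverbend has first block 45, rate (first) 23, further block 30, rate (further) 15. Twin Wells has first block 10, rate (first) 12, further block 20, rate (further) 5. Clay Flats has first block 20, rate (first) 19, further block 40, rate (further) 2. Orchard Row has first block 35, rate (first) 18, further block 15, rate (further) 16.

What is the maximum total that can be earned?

Treat each block as its own option and order by rate: Riverbend/first 23 > Clay Flats/first 19 > Orchard Row/first 18 > Orchard Row/second 16 > Riverbend/second 15 > Twin Wells/first 12 > Twin Wells/second 5 > Clay Flats/second 2.
Riverbend/first (23): +45 ; 95 left.
Clay Flats first at 19: fill all 20 ; 75 left.
Fill Orchard Row first block (35 at 18) ; 40 left.
Fill Orchard Row second block (15 at 16) ; 25 left.
Riverbend/second: +25 of 30 at 15; pool empty.
Total = 23×45 + 19×20 + 18×35 + 16×15 + 15×25 = 2660.

2660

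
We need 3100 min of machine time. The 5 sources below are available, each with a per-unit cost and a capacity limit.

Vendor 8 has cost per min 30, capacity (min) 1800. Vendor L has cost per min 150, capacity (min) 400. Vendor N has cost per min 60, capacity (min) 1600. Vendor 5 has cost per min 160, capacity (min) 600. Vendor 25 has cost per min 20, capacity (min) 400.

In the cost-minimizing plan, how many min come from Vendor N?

Cheapest first:
Vendor 25 at 20: take all 400 min → 2700 still needed.
Take 1800 from Vendor 8 at 30 → need 900 more.
Take 900 from Vendor N at 60 to finish.
Vendor L, Vendor 5: unused.

900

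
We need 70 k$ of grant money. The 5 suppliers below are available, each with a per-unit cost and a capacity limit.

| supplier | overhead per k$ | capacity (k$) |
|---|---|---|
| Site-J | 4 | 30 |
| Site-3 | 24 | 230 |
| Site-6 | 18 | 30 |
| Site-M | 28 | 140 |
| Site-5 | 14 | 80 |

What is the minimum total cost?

Cheapest first:
Site-J at 4: take all 30 k$ → 40 still needed.
Take 40 from Site-5 at 14 to finish.
Site-6, Site-3, Site-M: unused.
Cost = 30×4 + 40×14 = 680.

680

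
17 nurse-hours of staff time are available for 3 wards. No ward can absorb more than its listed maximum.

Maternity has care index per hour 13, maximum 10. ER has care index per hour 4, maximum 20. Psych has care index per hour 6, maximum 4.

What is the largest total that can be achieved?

Highest care index per hour first: Maternity 13 > Psych 6 > ER 4.
Give Maternity 10 to hit its cap of 10 → 7 left.
Give Psych 4 to hit its cap of 4 → 3 left.
ER has room for 20 but only 3 remain, so it gets 3.
Total = 13×10 + 4×3 + 6×4 = 166.

166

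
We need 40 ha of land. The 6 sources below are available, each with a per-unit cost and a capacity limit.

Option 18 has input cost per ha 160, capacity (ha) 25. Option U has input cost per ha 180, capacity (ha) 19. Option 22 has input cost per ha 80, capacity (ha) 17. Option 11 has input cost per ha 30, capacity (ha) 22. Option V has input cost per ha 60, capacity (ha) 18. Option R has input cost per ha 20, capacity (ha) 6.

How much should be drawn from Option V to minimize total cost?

Fill from the cheapest source first.
Option R at 20: take all 6 ha — 34 still needed.
Option 11 at 30: take all 22 ha — 12 still needed.
Option V at 60: take 12 of its 18 — requirement met.
Option 22, Option 18, Option U: unused.

12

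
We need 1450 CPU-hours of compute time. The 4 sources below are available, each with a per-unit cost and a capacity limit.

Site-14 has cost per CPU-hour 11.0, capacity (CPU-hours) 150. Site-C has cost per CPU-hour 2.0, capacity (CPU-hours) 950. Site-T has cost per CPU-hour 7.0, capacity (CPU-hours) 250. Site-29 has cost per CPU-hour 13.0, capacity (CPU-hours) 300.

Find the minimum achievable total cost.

Fill from the cheapest source first.
Site-C (2.0): use full 950 → 500 CPU-hours to go.
Site-T (7.0): use full 250 → 250 CPU-hours to go.
Site-14 (11.0): use full 150 → 100 CPU-hours to go.
Take 100 from Site-29 at 13.0 to finish.
Cost = 950×2.0 + 250×7.0 + 150×11.0 + 100×13.0 = 6600.

6600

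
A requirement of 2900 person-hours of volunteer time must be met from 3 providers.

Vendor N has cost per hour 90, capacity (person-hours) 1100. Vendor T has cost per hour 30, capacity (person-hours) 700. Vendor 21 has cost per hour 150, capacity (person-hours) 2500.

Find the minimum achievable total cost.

Use providers in increasing cost order.
Vendor T at 30: take all 700 person-hours → 2200 still needed.
Take 1100 from Vendor N at 90 → need 1100 more.
Vendor 21 at 150: take 1100 of its 2500 → requirement met.
Cost = 700×30 + 1100×90 + 1100×150 = 285000.

285000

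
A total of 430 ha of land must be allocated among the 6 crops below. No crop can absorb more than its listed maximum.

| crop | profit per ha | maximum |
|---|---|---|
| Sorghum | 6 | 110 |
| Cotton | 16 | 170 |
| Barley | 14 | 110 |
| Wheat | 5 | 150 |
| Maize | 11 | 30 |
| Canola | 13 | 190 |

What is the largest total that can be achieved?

6210

Order the crops by profit per ha: Cotton 16 > Barley 14 > Canola 13 > Maize 11 > Sorghum 6 > Wheat 5.
Give Cotton 170 to hit its cap of 170 ; 260 left.
Give Barley 110 to hit its cap of 110 ; 150 left.
Canola: +150 (room for 190) → 150. Pool exhausted.
Total = 16×170 + 14×110 + 13×150 = 6210.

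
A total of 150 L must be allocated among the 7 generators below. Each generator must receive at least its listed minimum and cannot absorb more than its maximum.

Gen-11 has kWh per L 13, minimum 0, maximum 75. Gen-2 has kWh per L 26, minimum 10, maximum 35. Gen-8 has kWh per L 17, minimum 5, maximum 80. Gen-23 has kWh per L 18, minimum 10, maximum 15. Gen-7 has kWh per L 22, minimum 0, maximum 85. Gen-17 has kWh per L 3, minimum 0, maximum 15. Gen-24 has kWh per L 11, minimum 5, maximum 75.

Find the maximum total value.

Meeting every minimum uses 0+10+5+10+0+0+5 = 30 L, leaving 120.
Highest kWh per L first: Gen-2 26 > Gen-7 22 > Gen-23 18 > Gen-8 17 > Gen-11 13 > Gen-24 11 > Gen-17 3.
Gen-2: +25 to 35 (cap) — 95 left.
Gen-7 takes 85 more to reach its cap of 85 — 10 left.
Give Gen-23 5 more to hit its cap of 15 — 5 left.
Gen-8: +5 (room for 75) → 10. Pool exhausted.
Total = 26×35 + 17×10 + 18×15 + 22×85 + 11×5 = 3275.

3275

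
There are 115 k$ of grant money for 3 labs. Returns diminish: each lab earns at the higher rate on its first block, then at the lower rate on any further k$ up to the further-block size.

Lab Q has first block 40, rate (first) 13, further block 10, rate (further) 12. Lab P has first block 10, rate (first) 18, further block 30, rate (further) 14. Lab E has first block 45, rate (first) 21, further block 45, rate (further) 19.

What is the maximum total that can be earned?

2190

Order all 6 blocks by rate: Lab E/first 21 > Lab E/second 19 > Lab P/first 18 > Lab P/second 14 > Lab Q/first 13 > Lab Q/second 12.
Fill Lab E first block (45 at 21) — 70 left.
Lab E second at 19: fill all 45 — 25 left.
Fill Lab P first block (10 at 18) — 15 left.
15 remain; put them into Lab P second at 14.
Total = 21×45 + 19×45 + 18×10 + 14×15 = 2190.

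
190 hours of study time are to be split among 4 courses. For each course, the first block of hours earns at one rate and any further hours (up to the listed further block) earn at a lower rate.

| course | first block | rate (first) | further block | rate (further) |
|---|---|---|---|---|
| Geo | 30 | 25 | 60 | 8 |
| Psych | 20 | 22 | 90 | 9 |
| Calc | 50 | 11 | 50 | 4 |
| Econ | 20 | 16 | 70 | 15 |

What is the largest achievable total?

Rank every tier by rate: Geo/T1 25 > Psych/T1 22 > Econ/T1 16 > Econ/T2 15 > Calc/T1 11 > Psych/T2 9 > Geo/T2 8 > Calc/T2 4.
Geo T1 at 25: fill all 30 → 160 left.
Psych/T1 (22): +20 → 140 left.
Fill Econ T1 block (20 at 16) → 120 left.
Fill Econ T2 block (70 at 15) → 50 left.
Calc T1 at 11: fill all 50 → 0 left.
Total = 25×30 + 22×20 + 16×20 + 15×70 + 11×50 = 3110.

3110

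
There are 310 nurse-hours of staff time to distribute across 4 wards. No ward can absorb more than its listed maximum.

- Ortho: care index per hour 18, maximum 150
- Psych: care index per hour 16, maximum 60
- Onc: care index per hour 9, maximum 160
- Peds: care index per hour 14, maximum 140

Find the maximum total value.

Order the wards by care index per hour: Ortho 18 > Psych 16 > Peds 14 > Onc 9.
Give Ortho 150 to hit its cap of 150 → 160 left.
Psych takes 60 to reach its cap of 60 → 100 left.
Peds has room for 140 but only 100 remain, so it gets 100.
Total = 18×150 + 16×60 + 14×100 = 5060.

5060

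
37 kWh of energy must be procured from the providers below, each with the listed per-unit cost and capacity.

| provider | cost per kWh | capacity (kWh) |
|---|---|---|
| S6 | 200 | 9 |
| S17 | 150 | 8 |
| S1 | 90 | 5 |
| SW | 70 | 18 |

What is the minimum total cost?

4110

Use providers in increasing cost order.
SW at 70: take all 18 kWh → 19 still needed.
S1 (90): use full 5 → 14 kWh to go.
S17 (150): use full 8 → 6 kWh to go.
S6 (200): take the remaining 6 → done.
Cost = 18×70 + 5×90 + 8×150 + 6×200 = 4110.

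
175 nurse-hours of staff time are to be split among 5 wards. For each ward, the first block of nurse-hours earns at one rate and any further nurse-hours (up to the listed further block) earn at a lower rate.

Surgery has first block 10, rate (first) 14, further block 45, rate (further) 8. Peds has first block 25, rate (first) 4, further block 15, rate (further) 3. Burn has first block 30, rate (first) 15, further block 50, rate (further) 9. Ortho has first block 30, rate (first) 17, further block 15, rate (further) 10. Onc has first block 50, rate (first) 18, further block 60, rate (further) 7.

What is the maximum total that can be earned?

Rank every tier by rate: Onc/tier1 18 > Ortho/tier1 17 > Burn/tier1 15 > Surgery/tier1 14 > Ortho/tier2 10 > Burn/tier2 9 > Surgery/tier2 8 > Onc/tier2 7 > Peds/tier1 4 > Peds/tier2 3.
Fill Onc tier1 block (50 at 18) → 125 left.
Fill Ortho tier1 block (30 at 17) → 95 left.
Fill Burn tier1 block (30 at 15) → 65 left.
Surgery tier1 at 14: fill all 10 → 55 left.
Ortho/tier2 (10): +15 → 40 left.
Burn/tier2: +40 of 50 at 9; pool empty.
Total = 18×50 + 17×30 + 15×30 + 14×10 + 10×15 + 9×40 = 2510.

2510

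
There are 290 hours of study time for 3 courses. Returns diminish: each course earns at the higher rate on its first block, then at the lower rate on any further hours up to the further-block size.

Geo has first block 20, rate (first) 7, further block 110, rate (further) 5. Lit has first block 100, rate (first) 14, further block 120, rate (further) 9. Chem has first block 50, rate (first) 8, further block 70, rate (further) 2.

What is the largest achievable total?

3020

Rank every tier by rate: Lit/T1 14 > Lit/T2 9 > Chem/T1 8 > Geo/T1 7 > Geo/T2 5 > Chem/T2 2.
Fill Lit T1 block (100 at 14) ; 190 left.
Fill Lit T2 block (120 at 9) ; 70 left.
Chem T1 at 8: fill all 50 ; 20 left.
Geo T1 at 7: fill all 20 ; 0 left.
Total = 14×100 + 9×120 + 8×50 + 7×20 = 3020.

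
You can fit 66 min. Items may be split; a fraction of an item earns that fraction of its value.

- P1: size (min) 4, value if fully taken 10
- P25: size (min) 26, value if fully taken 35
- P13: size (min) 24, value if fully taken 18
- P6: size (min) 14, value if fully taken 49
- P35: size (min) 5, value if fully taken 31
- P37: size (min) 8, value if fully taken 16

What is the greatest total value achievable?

Sort by value density: P35 31/5≈6.2, P6 49/14≈3.5, P1 10/4≈2.5, P37 16/8≈2, P25 35/26≈1.35, P13 18/24≈0.75.
Take all of P35 (5 min, value 31) → 61 min left.
P6: take in full, 14 min for value 49 → 47 left.
All 4 min of P1 fit (value 10) → 43 remain.
All 8 min of P37 fit (value 16) → 35 remain.
Take all of P25 (26 min, value 35) → 9 min left.
Only 9 min remain; take 9/24 of P13 for value 18×9/24 = 6.75.
Total value = 147.75.

147.75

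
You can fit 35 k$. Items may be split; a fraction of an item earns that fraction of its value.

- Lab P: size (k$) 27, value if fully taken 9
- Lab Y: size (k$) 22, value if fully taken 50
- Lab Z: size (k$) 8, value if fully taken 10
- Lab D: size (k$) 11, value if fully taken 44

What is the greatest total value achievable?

Rank by value-to-size ratio: Lab D 44/11≈4, Lab Y 50/22≈2.27, Lab Z 10/8≈1.25, Lab P 9/27≈0.333.
Take all of Lab D (11 k$, value 44) — 24 k$ left.
Lab Y: take in full, 22 k$ for value 50 — 2 left.
2 k$ left: a 2/8 share of Lab Z gives 10×2/8 = 2.5.
Total value = 96.5.

96.5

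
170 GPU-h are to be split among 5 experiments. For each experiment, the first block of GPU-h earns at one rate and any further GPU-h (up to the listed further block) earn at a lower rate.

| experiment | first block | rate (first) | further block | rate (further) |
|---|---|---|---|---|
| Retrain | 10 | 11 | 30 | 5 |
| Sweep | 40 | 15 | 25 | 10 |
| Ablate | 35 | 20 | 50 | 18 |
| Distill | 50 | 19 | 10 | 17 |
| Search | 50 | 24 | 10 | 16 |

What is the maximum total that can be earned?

3480

Treat each block as its own option and order by rate: Search/first 24 > Ablate/first 20 > Distill/first 19 > Ablate/second 18 > Distill/second 17 > Search/second 16 > Sweep/first 15 > Retrain/first 11 > Sweep/second 10 > Retrain/second 5.
Search/first (24): +50 → 120 left.
Ablate first at 20: fill all 35 → 85 left.
Distill first at 19: fill all 50 → 35 left.
Ablate/second: +35 of 50 at 18; pool empty.
Total = 24×50 + 20×35 + 19×50 + 18×35 = 3480.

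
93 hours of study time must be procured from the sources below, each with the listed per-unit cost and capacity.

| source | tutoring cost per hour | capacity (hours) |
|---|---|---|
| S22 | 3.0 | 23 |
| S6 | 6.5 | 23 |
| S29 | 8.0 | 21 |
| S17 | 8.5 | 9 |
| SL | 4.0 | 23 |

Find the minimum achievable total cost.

504

Use sources in increasing cost order.
S22 (3.0): use full 23 ; 70 hours to go.
SL (4.0): use full 23 ; 47 hours to go.
S6 at 6.5: take all 23 hours ; 24 still needed.
S29 (8.0): use full 21 ; 3 hours to go.
S17 at 8.5: take 3 of its 9 ; requirement met.
Cost = 23×3.0 + 23×4.0 + 23×6.5 + 21×8.0 + 3×8.5 = 504.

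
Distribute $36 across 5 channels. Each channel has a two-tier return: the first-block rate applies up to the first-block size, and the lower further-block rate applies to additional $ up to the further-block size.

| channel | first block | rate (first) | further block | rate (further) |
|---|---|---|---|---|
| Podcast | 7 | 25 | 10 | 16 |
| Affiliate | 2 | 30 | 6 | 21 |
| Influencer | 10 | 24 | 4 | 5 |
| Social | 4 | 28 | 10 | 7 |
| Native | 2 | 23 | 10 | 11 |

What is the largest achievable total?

839

Order all 10 blocks by rate: Affiliate/tier1 30 > Social/tier1 28 > Podcast/tier1 25 > Influencer/tier1 24 > Native/tier1 23 > Affiliate/tier2 21 > Podcast/tier2 16 > Native/tier2 11 > Social/tier2 7 > Influencer/tier2 5.
Fill Affiliate tier1 block (2 at 30) ; 34 left.
Social tier1 at 28: fill all 4 ; 30 left.
Fill Podcast tier1 block (7 at 25) ; 23 left.
Fill Influencer tier1 block (10 at 24) ; 13 left.
Native/tier1 (23): +2 ; 11 left.
Fill Affiliate tier2 block (6 at 21) ; 5 left.
Podcast/tier2: +5 of 10 at 16; pool empty.
Total = 30×2 + 28×4 + 25×7 + 24×10 + 23×2 + 21×6 + 16×5 = 839.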